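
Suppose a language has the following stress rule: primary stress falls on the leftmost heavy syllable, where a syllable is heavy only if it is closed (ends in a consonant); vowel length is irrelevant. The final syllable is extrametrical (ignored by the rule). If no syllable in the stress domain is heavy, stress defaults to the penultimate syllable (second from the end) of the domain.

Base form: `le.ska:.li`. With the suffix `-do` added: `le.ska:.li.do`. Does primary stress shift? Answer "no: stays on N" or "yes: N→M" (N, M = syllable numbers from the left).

Base `le.ska:.li` (3 syllables):
  The final syllable (3, li) is extrametrical; the stress domain is syllables 1–2.
  Weights: 1 le L, 2 ska: L.
  No heavy syllable in the domain; default to the penultimate syllable (second from the end) of the domain = syllable 1.
  → primary stress on syllable 1.
Suffixed `le.ska:.li.do` (4 syllables):
  The final syllable (4, do) is extrametrical; the stress domain is syllables 1–3.
  Weights: 1 le L, 2 ska: L, 3 li L.
  No heavy syllable in the domain; default to the penultimate syllable (second from the end) of the domain = syllable 2.
  → primary stress on syllable 2.

yes: 1→2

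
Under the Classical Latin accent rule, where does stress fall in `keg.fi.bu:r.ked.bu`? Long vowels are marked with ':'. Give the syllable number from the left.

4

Classical Latin: stress the penult if heavy (long vowel or closed), else the antepenult.
Weights: 3 bu:r H, 4 ked H, 5 bu L.
The penult (syllable 4, ked) is heavy, so it takes stress.
Stress on syllable 4: keg.fi.bu:r.ˈked.bu.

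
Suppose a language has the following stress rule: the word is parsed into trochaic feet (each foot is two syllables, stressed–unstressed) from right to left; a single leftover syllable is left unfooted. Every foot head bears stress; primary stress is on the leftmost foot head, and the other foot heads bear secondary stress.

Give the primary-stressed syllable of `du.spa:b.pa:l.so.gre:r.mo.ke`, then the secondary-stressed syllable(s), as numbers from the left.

primary 2, secondary 4, 6

Parse right to left into trochaic (ˈσσ) feet: du (ˈspa:b.pa:l) (ˈso.gre:r) (ˈmo.ke). Syllable 1 is left unfooted.
Foot heads (stressed positions): 2, 4, 6.
End Rule Leftmost: primary stress on the leftmost head = syllable 2.
Secondary stress on 4, 6: du.ˈspa:b.pa:l.ˌso.gre:r.ˌmo.ke.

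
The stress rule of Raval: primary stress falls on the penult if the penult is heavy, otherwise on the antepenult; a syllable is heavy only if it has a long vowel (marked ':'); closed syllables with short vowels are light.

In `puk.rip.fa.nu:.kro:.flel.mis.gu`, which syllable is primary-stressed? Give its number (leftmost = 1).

Weights: 6 flel L, 7 mis L, 8 gu L.
The penult (syllable 7, mis) is light, so stress falls on the antepenult (syllable 6, flel).
Primary stress: syllable 6 → puk.rip.fa.nu:.kro:.ˈflel.mis.gu.

6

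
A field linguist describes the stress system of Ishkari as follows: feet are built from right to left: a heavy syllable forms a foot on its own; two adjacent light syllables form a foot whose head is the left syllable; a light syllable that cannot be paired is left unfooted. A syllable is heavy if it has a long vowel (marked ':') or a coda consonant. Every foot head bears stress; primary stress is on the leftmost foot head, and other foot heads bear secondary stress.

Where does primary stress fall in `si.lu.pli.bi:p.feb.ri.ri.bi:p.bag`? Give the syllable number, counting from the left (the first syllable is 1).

2

Weights: 1 si L, 2 lu L, 3 pli L, 4 bi:p H, 5 feb H, 6 ri L, 7 ri L, 8 bi:p H, 9 bag H.
Parse right to left (heavy = foot alone; LL = one foot; stranded L unfooted): si (ˈlu.pli) (ˈbi:p) (ˈfeb) (ˈri.ri) (ˈbi:p) (ˈbag).
Foot heads: 2, 4, 5, 6, 8, 9.
Primary stress on the leftmost head = syllable 2.
Primary stress: syllable 2 → si.ˈlu.pli.bi:p.feb.ri.ri.bi:p.bag.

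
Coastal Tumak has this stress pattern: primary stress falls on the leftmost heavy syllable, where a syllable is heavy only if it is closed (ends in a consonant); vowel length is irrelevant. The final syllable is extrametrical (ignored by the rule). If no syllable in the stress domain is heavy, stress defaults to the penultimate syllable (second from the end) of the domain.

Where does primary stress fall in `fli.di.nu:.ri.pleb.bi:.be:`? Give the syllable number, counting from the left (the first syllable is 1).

5

The final syllable (7, be:) is extrametrical; the stress domain is syllables 1–6.
Weights: 1 fli L, 2 di L, 3 nu: L, 4 ri L, 5 pleb H, 6 bi: L.
Heavy syllables in the domain: 5. The leftmost is syllable 5 (pleb).
Primary stress: syllable 5 → fli.di.nu:.ri.ˈpleb.bi:.be:.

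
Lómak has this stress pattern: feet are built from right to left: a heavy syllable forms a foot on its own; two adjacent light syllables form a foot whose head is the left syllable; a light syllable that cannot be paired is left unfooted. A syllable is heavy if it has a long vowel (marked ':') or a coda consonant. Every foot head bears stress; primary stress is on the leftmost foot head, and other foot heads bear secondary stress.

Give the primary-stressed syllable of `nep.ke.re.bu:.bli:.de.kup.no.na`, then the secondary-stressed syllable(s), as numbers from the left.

Weights: 1 nep H, 2 ke L, 3 re L, 4 bu: H, 5 bli: H, 6 de L, 7 kup H, 8 no L, 9 na L.
Parse right to left (heavy = foot alone; LL = one foot; stranded L unfooted): (ˈnep) (ˈke.re) (ˈbu:) (ˈbli:) de (ˈkup) (ˈno.na).
Foot heads: 1, 2, 4, 5, 7, 8.
Primary stress on the leftmost head = syllable 1.
Secondary stress on 2, 4, 5, 7, 8: ˈnep.ˌke.re.ˌbu:.ˌbli:.de.ˌkup.ˌno.na.

primary 1, secondary 2, 4, 5, 7, 8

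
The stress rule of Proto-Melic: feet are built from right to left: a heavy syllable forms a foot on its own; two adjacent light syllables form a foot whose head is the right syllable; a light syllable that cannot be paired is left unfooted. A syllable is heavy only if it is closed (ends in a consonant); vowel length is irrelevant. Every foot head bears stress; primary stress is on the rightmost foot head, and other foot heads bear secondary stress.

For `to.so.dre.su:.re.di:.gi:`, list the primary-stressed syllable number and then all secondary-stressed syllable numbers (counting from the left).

primary 7, secondary 3, 5

Weights: 1 to L, 2 so L, 3 dre L, 4 su: L, 5 re L, 6 di: L, 7 gi: L.
Parse right to left (heavy = foot alone; LL = one foot; stranded L unfooted): to (so.ˈdre) (su:.ˈre) (di:.ˈgi:).
Foot heads: 3, 5, 7.
Primary stress on the rightmost head = syllable 7.
Secondary stress on 3, 5: to.so.ˌdre.su:.ˌre.di:.ˈgi:.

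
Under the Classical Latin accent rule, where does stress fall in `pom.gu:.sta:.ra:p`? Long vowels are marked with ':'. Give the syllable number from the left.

Classical Latin: stress the penult if heavy (long vowel or closed), else the antepenult.
Weights: 2 gu: H, 3 sta: H, 4 ra:p H.
The penult (syllable 3, sta:) is heavy, so it takes stress.
Stress on syllable 3: pom.gu:.ˈsta:.ra:p.

3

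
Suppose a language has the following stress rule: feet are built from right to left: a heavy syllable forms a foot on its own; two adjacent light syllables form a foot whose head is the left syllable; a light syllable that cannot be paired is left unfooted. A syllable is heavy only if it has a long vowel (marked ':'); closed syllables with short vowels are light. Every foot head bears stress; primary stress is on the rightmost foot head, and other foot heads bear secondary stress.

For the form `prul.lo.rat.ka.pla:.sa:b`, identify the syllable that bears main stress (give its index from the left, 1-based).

6

Weights: 1 prul L, 2 lo L, 3 rat L, 4 ka L, 5 pla: H, 6 sa:b H.
Parse right to left (heavy = foot alone; LL = one foot; stranded L unfooted): (ˈprul.lo) (ˈrat.ka) (ˈpla:) (ˈsa:b).
Foot heads: 1, 3, 5, 6.
Primary stress on the rightmost head = syllable 6.
Primary stress: syllable 6 → prul.lo.rat.ka.pla:.ˈsa:b.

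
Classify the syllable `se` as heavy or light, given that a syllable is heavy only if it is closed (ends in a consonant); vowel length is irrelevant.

light

`se`: short vowel, open (no coda). Open (no coda) → light.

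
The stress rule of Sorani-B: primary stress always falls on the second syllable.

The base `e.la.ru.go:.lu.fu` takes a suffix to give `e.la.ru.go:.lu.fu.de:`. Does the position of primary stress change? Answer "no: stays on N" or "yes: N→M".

no: stays on 2

Base `e.la.ru.go:.lu.fu` (6 syllables):
  The word has 6 syllables; the second syllable is syllable 2 (la).
  → primary stress on syllable 2.
Suffixed `e.la.ru.go:.lu.fu.de:` (7 syllables):
  The word has 7 syllables; the second syllable is syllable 2 (la).
  → primary stress on syllable 2.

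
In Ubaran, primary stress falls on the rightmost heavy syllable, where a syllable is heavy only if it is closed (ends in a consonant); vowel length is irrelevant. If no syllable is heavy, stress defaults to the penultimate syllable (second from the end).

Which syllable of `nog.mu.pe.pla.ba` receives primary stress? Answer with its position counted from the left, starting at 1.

1

Weights: 1 nog H, 2 mu L, 3 pe L, 4 pla L, 5 ba L.
Heavy syllables in the domain: 1. The rightmost is syllable 1 (nog).
Primary stress: syllable 1 → ˈnog.mu.pe.pla.ba.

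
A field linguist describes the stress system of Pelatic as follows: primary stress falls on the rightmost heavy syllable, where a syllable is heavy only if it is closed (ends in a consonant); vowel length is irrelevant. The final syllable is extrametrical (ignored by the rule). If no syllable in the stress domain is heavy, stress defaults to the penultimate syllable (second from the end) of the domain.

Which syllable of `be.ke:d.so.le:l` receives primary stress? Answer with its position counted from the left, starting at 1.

The final syllable (4, le:l) is extrametrical; the stress domain is syllables 1–3.
Weights: 1 be L, 2 ke:d H, 3 so L.
Heavy syllables in the domain: 2. The rightmost is syllable 2 (ke:d).
Primary stress: syllable 2 → be.ˈke:d.so.le:l.

2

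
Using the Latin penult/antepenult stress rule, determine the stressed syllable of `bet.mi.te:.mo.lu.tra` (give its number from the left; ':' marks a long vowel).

Classical Latin: stress the penult if heavy (long vowel or closed), else the antepenult.
Weights: 4 mo L, 5 lu L, 6 tra L.
The penult (syllable 5, lu) is light, so stress falls on the antepenult (syllable 4, mo).
Stress on syllable 4: bet.mi.te:.ˈmo.lu.tra.

4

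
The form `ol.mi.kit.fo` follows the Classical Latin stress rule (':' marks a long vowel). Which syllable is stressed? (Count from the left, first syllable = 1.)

3

Classical Latin: stress the penult if heavy (long vowel or closed), else the antepenult.
Weights: 2 mi L, 3 kit H, 4 fo L.
The penult (syllable 3, kit) is heavy, so it takes stress.
Stress on syllable 3: ol.mi.ˈkit.fo.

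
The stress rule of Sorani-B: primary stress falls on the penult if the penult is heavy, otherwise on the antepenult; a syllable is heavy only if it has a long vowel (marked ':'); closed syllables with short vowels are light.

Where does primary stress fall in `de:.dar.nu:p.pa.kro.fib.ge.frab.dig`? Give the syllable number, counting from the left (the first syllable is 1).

Weights: 7 ge L, 8 frab L, 9 dig L.
The penult (syllable 8, frab) is light, so stress falls on the antepenult (syllable 7, ge).
Primary stress: syllable 7 → de:.dar.nu:p.pa.kro.fib.ˈge.frab.dig.

7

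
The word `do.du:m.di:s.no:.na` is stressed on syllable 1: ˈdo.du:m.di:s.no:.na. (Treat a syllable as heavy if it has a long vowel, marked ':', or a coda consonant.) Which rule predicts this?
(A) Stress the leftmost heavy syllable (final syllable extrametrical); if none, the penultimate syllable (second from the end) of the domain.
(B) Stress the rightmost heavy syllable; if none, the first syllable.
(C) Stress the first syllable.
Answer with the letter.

C

Rule A → syllable 2 (observed: 1).
Rule B → syllable 4 (observed: 1).
Rule C → syllable 1 ✓.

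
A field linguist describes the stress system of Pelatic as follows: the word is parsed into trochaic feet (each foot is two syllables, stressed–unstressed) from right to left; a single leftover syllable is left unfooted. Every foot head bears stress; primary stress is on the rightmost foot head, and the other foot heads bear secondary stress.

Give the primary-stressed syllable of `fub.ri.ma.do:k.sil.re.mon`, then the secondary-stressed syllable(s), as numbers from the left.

Parse right to left into trochaic (ˈσσ) feet: fub (ˈri.ma) (ˈdo:k.sil) (ˈre.mon). Syllable 1 is left unfooted.
Foot heads (stressed positions): 2, 4, 6.
End Rule Rightmost: primary stress on the rightmost head = syllable 6.
Secondary stress on 2, 4: fub.ˌri.ma.ˌdo:k.sil.ˈre.mon.

primary 6, secondary 2, 4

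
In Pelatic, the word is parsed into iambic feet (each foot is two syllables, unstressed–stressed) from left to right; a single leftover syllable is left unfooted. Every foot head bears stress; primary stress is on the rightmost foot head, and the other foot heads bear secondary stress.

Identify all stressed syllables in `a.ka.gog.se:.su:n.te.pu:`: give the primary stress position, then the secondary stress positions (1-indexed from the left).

Parse left to right into iambic (σˈσ) feet: (a.ˈka) (gog.ˈse:) (su:n.ˈte) pu:. Syllable 7 is left unfooted.
Foot heads (stressed positions): 2, 4, 6.
End Rule Rightmost: primary stress on the rightmost head = syllable 6.
Secondary stress on 2, 4: a.ˌka.gog.ˌse:.su:n.ˈte.pu:.

primary 6, secondary 2, 4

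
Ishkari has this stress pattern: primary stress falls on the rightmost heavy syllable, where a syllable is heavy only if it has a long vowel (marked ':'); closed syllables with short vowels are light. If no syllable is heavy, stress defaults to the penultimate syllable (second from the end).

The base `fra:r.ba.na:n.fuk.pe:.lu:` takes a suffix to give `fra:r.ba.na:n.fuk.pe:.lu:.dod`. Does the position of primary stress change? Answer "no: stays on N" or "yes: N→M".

Base `fra:r.ba.na:n.fuk.pe:.lu:` (6 syllables):
  Weights: 1 fra:r H, 2 ba L, 3 na:n H, 4 fuk L, 5 pe: H, 6 lu: H.
  Heavy syllables in the domain: 1, 3, 5, 6. The rightmost is syllable 6 (lu:).
  → primary stress on syllable 6.
Suffixed `fra:r.ba.na:n.fuk.pe:.lu:.dod` (7 syllables):
  Weights: 1 fra:r H, 2 ba L, 3 na:n H, 4 fuk L, 5 pe: H, 6 lu: H, 7 dod L.
  Heavy syllables in the domain: 1, 3, 5, 6. The rightmost is syllable 6 (lu:).
  → primary stress on syllable 6.

no: stays on 6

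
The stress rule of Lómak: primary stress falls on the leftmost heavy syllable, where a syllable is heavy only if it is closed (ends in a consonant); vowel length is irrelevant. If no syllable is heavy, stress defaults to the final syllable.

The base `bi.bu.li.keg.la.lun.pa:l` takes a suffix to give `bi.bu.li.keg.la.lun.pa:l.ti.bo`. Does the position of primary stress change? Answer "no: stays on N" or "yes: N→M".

Base `bi.bu.li.keg.la.lun.pa:l` (7 syllables):
  Weights: 1 bi L, 2 bu L, 3 li L, 4 keg H, 5 la L, 6 lun H, 7 pa:l H.
  Heavy syllables in the domain: 4, 6, 7. The leftmost is syllable 4 (keg).
  → primary stress on syllable 4.
Suffixed `bi.bu.li.keg.la.lun.pa:l.ti.bo` (9 syllables):
  Weights: 1 bi L, 2 bu L, 3 li L, 4 keg H, 5 la L, 6 lun H, 7 pa:l H, 8 ti L, 9 bo L.
  Heavy syllables in the domain: 4, 6, 7. The leftmost is syllable 4 (keg).
  → primary stress on syllable 4.

no: stays on 4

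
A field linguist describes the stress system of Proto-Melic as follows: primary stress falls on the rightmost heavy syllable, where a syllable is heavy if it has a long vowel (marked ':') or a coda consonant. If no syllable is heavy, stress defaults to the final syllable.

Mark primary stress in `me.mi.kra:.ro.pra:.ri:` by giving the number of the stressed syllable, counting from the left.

Weights: 1 me L, 2 mi L, 3 kra: H, 4 ro L, 5 pra: H, 6 ri: H.
Heavy syllables in the domain: 3, 5, 6. The rightmost is syllable 6 (ri:).
Primary stress: syllable 6 → me.mi.kra:.ro.pra:.ˈri:.

6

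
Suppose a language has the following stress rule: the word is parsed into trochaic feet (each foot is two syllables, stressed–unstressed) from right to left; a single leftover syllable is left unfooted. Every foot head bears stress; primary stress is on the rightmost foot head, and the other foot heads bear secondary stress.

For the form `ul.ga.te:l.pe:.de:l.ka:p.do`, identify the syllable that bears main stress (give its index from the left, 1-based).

6

Parse right to left into trochaic (ˈσσ) feet: ul (ˈga.te:l) (ˈpe:.de:l) (ˈka:p.do). Syllable 1 is left unfooted.
Foot heads (stressed positions): 2, 4, 6.
End Rule Rightmost: primary stress on the rightmost head = syllable 6.
Primary stress: syllable 6 → ul.ga.te:l.pe:.de:l.ˈka:p.do.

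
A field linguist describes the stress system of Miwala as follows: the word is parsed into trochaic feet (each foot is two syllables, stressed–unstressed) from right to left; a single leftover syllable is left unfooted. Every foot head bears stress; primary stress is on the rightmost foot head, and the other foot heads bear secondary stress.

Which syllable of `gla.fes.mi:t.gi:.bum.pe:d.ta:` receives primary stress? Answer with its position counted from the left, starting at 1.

6

Parse right to left into trochaic (ˈσσ) feet: gla (ˈfes.mi:t) (ˈgi:.bum) (ˈpe:d.ta:). Syllable 1 is left unfooted.
Foot heads (stressed positions): 2, 4, 6.
End Rule Rightmost: primary stress on the rightmost head = syllable 6.
Primary stress: syllable 6 → gla.fes.mi:t.gi:.bum.ˈpe:d.ta:.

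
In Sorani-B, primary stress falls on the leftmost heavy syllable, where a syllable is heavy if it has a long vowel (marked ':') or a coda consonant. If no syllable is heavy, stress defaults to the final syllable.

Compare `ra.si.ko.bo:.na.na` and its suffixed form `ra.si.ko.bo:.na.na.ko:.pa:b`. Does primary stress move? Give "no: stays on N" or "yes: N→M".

Base `ra.si.ko.bo:.na.na` (6 syllables):
  Weights: 1 ra L, 2 si L, 3 ko L, 4 bo: H, 5 na L, 6 na L.
  Heavy syllables in the domain: 4. The leftmost is syllable 4 (bo:).
  → primary stress on syllable 4.
Suffixed `ra.si.ko.bo:.na.na.ko:.pa:b` (8 syllables):
  Weights: 1 ra L, 2 si L, 3 ko L, 4 bo: H, 5 na L, 6 na L, 7 ko: H, 8 pa:b H.
  Heavy syllables in the domain: 4, 7, 8. The leftmost is syllable 4 (bo:).
  → primary stress on syllable 4.

no: stays on 4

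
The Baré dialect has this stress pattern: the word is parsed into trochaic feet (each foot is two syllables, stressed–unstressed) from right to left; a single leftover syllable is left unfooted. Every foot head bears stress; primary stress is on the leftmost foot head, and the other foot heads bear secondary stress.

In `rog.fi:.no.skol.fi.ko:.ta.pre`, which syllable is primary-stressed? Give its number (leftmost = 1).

1

Parse right to left into trochaic (ˈσσ) feet: (ˈrog.fi:) (ˈno.skol) (ˈfi.ko:) (ˈta.pre).
Foot heads (stressed positions): 1, 3, 5, 7.
End Rule Leftmost: primary stress on the leftmost head = syllable 1.
Primary stress: syllable 1 → ˈrog.fi:.no.skol.fi.ko:.ta.pre.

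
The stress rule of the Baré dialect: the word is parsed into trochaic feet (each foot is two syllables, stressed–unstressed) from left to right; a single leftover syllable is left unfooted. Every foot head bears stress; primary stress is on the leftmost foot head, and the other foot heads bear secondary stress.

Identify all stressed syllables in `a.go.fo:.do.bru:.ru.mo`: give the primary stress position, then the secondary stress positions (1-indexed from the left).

Parse left to right into trochaic (ˈσσ) feet: (ˈa.go) (ˈfo:.do) (ˈbru:.ru) mo. Syllable 7 is left unfooted.
Foot heads (stressed positions): 1, 3, 5.
End Rule Leftmost: primary stress on the leftmost head = syllable 1.
Secondary stress on 3, 5: ˈa.go.ˌfo:.do.ˌbru:.ru.mo.

primary 1, secondary 3, 5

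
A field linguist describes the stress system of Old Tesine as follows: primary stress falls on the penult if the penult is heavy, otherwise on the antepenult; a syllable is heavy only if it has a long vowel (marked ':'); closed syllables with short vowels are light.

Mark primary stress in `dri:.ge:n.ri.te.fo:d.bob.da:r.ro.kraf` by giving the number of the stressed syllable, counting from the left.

Weights: 7 da:r H, 8 ro L, 9 kraf L.
The penult (syllable 8, ro) is light, so stress falls on the antepenult (syllable 7, da:r).
Primary stress: syllable 7 → dri:.ge:n.ri.te.fo:d.bob.ˈda:r.ro.kraf.

7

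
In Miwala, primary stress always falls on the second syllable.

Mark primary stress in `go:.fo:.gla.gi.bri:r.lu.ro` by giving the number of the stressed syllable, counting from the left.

The word has 7 syllables; the second syllable is syllable 2 (fo:).
Primary stress: syllable 2 → go:.ˈfo:.gla.gi.bri:r.lu.ro.

2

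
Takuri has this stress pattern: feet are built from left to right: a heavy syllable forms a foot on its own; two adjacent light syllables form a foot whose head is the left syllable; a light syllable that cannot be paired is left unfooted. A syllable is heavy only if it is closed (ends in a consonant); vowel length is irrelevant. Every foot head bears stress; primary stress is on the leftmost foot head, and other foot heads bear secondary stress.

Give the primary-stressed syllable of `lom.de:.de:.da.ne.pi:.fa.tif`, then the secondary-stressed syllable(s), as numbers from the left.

primary 1, secondary 2, 4, 6, 8

Weights: 1 lom H, 2 de: L, 3 de: L, 4 da L, 5 ne L, 6 pi: L, 7 fa L, 8 tif H.
Parse left to right (heavy = foot alone; LL = one foot; stranded L unfooted): (ˈlom) (ˈde:.de:) (ˈda.ne) (ˈpi:.fa) (ˈtif).
Foot heads: 1, 2, 4, 6, 8.
Primary stress on the leftmost head = syllable 1.
Secondary stress on 2, 4, 6, 8: ˈlom.ˌde:.de:.ˌda.ne.ˌpi:.fa.ˌtif.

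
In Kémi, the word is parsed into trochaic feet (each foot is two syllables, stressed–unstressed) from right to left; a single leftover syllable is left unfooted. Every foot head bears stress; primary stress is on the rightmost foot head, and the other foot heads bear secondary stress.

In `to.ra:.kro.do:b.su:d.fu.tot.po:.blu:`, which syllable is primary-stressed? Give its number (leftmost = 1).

8

Parse right to left into trochaic (ˈσσ) feet: to (ˈra:.kro) (ˈdo:b.su:d) (ˈfu.tot) (ˈpo:.blu:). Syllable 1 is left unfooted.
Foot heads (stressed positions): 2, 4, 6, 8.
End Rule Rightmost: primary stress on the rightmost head = syllable 8.
Primary stress: syllable 8 → to.ra:.kro.do:b.su:d.fu.tot.ˈpo:.blu:.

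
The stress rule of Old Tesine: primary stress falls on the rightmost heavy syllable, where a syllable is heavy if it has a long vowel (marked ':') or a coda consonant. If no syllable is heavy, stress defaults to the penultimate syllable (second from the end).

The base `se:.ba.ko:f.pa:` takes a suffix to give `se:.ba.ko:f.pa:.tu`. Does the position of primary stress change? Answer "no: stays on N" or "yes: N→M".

Base `se:.ba.ko:f.pa:` (4 syllables):
  Weights: 1 se: H, 2 ba L, 3 ko:f H, 4 pa: H.
  Heavy syllables in the domain: 1, 3, 4. The rightmost is syllable 4 (pa:).
  → primary stress on syllable 4.
Suffixed `se:.ba.ko:f.pa:.tu` (5 syllables):
  Weights: 1 se: H, 2 ba L, 3 ko:f H, 4 pa: H, 5 tu L.
  Heavy syllables in the domain: 1, 3, 4. The rightmost is syllable 4 (pa:).
  → primary stress on syllable 4.

no: stays on 4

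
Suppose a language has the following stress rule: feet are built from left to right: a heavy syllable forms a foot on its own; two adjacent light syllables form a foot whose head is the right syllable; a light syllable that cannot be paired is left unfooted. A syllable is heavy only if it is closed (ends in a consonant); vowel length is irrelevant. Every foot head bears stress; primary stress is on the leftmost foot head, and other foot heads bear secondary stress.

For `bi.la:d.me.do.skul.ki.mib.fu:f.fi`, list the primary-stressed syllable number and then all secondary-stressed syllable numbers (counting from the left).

Weights: 1 bi L, 2 la:d H, 3 me L, 4 do L, 5 skul H, 6 ki L, 7 mib H, 8 fu:f H, 9 fi L.
Parse left to right (heavy = foot alone; LL = one foot; stranded L unfooted): bi (ˈla:d) (me.ˈdo) (ˈskul) ki (ˈmib) (ˈfu:f) fi.
Foot heads: 2, 4, 5, 7, 8.
Primary stress on the leftmost head = syllable 2.
Secondary stress on 4, 5, 7, 8: bi.ˈla:d.me.ˌdo.ˌskul.ki.ˌmib.ˌfu:f.fi.

primary 2, secondary 4, 5, 7, 8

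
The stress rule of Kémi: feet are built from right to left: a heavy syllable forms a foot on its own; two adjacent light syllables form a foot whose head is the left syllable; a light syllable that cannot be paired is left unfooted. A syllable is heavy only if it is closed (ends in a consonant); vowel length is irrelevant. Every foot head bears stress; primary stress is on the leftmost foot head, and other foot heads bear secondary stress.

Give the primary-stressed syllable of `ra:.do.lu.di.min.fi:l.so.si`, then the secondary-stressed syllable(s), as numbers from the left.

primary 1, secondary 3, 5, 6, 7

Weights: 1 ra: L, 2 do L, 3 lu L, 4 di L, 5 min H, 6 fi:l H, 7 so L, 8 si L.
Parse right to left (heavy = foot alone; LL = one foot; stranded L unfooted): (ˈra:.do) (ˈlu.di) (ˈmin) (ˈfi:l) (ˈso.si).
Foot heads: 1, 3, 5, 6, 7.
Primary stress on the leftmost head = syllable 1.
Secondary stress on 3, 5, 6, 7: ˈra:.do.ˌlu.di.ˌmin.ˌfi:l.ˌso.si.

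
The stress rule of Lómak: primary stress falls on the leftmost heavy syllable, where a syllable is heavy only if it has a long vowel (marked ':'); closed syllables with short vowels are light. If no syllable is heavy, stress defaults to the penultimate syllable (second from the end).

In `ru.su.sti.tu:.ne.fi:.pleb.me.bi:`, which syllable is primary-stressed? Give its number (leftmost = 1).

Weights: 1 ru L, 2 su L, 3 sti L, 4 tu: H, 5 ne L, 6 fi: H, 7 pleb L, 8 me L, 9 bi: H.
Heavy syllables in the domain: 4, 6, 9. The leftmost is syllable 4 (tu:).
Primary stress: syllable 4 → ru.su.sti.ˈtu:.ne.fi:.pleb.me.bi:.

4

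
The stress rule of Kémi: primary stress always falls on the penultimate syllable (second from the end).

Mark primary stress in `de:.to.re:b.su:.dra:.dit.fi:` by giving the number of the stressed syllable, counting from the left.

The word has 7 syllables; the penultimate syllable (second from the end) is syllable 6 (dit).
Primary stress: syllable 6 → de:.to.re:b.su:.dra:.ˈdit.fi:.

6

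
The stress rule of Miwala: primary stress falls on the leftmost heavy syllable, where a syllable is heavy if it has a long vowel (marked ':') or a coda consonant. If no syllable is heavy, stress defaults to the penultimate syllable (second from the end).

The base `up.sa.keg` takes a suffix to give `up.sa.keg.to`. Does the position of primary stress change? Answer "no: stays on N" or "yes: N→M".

no: stays on 1

Base `up.sa.keg` (3 syllables):
  Weights: 1 up H, 2 sa L, 3 keg H.
  Heavy syllables in the domain: 1, 3. The leftmost is syllable 1 (up).
  → primary stress on syllable 1.
Suffixed `up.sa.keg.to` (4 syllables):
  Weights: 1 up H, 2 sa L, 3 keg H, 4 to L.
  Heavy syllables in the domain: 1, 3. The leftmost is syllable 1 (up).
  → primary stress on syllable 1.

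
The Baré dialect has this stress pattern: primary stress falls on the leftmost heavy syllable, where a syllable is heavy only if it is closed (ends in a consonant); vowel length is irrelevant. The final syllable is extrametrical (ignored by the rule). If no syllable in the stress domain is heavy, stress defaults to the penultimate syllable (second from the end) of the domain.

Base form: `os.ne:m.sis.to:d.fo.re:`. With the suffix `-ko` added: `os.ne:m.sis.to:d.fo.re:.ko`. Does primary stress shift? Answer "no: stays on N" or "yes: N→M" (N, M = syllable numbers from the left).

Base `os.ne:m.sis.to:d.fo.re:` (6 syllables):
  The final syllable (6, re:) is extrametrical; the stress domain is syllables 1–5.
  Weights: 1 os H, 2 ne:m H, 3 sis H, 4 to:d H, 5 fo L.
  Heavy syllables in the domain: 1, 2, 3, 4. The leftmost is syllable 1 (os).
  → primary stress on syllable 1.
Suffixed `os.ne:m.sis.to:d.fo.re:.ko` (7 syllables):
  The final syllable (7, ko) is extrametrical; the stress domain is syllables 1–6.
  Weights: 1 os H, 2 ne:m H, 3 sis H, 4 to:d H, 5 fo L, 6 re: L.
  Heavy syllables in the domain: 1, 2, 3, 4. The leftmost is syllable 1 (os).
  → primary stress on syllable 1.

no: stays on 1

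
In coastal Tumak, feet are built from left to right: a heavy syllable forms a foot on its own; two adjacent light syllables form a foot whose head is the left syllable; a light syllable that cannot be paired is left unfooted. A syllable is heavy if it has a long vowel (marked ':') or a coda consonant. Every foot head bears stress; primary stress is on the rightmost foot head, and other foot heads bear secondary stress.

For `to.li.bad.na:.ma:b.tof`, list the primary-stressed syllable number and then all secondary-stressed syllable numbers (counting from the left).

primary 6, secondary 1, 3, 4, 5

Weights: 1 to L, 2 li L, 3 bad H, 4 na: H, 5 ma:b H, 6 tof H.
Parse left to right (heavy = foot alone; LL = one foot; stranded L unfooted): (ˈto.li) (ˈbad) (ˈna:) (ˈma:b) (ˈtof).
Foot heads: 1, 3, 4, 5, 6.
Primary stress on the rightmost head = syllable 6.
Secondary stress on 1, 3, 4, 5: ˌto.li.ˌbad.ˌna:.ˌma:b.ˈtof.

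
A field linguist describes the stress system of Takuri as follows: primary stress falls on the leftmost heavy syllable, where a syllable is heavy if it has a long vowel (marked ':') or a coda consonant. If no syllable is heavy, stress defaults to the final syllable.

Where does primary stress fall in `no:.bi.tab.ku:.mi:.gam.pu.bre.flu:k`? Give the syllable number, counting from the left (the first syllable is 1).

1

Weights: 1 no: H, 2 bi L, 3 tab H, 4 ku: H, 5 mi: H, 6 gam H, 7 pu L, 8 bre L, 9 flu:k H.
Heavy syllables in the domain: 1, 3, 4, 5, 6, 9. The leftmost is syllable 1 (no:).
Primary stress: syllable 1 → ˈno:.bi.tab.ku:.mi:.gam.pu.bre.flu:k.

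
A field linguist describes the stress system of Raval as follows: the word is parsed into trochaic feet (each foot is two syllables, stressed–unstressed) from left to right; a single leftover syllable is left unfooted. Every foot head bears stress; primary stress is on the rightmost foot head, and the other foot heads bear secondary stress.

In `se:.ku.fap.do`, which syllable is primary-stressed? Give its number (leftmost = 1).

3

Parse left to right into trochaic (ˈσσ) feet: (ˈse:.ku) (ˈfap.do).
Foot heads (stressed positions): 1, 3.
End Rule Rightmost: primary stress on the rightmost head = syllable 3.
Primary stress: syllable 3 → se:.ku.ˈfap.do.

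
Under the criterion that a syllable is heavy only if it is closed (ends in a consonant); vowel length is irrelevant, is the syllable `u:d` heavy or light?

`u:d`: long vowel, closed (coda /d/). Closed (coda /d/) → heavy.

heavy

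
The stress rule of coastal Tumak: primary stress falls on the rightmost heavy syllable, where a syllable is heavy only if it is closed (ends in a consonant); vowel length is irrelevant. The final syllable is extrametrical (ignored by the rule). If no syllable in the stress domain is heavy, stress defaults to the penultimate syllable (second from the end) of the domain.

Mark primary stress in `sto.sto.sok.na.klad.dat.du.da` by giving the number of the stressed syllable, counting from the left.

The final syllable (8, da) is extrametrical; the stress domain is syllables 1–7.
Weights: 1 sto L, 2 sto L, 3 sok H, 4 na L, 5 klad H, 6 dat H, 7 du L.
Heavy syllables in the domain: 3, 5, 6. The rightmost is syllable 6 (dat).
Primary stress: syllable 6 → sto.sto.sok.na.klad.ˈdat.du.da.

6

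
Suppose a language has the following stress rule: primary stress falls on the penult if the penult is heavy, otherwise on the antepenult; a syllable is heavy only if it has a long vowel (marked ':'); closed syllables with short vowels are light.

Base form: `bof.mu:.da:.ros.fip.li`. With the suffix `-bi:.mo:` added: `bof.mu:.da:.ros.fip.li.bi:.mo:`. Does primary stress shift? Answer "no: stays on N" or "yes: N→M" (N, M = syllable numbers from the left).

yes: 4→7

Base `bof.mu:.da:.ros.fip.li` (6 syllables):
  Weights: 4 ros L, 5 fip L, 6 li L.
  The penult (syllable 5, fip) is light, so stress falls on the antepenult (syllable 4, ros).
  → primary stress on syllable 4.
Suffixed `bof.mu:.da:.ros.fip.li.bi:.mo:` (8 syllables):
  Weights: 6 li L, 7 bi: H, 8 mo: H.
  The penult (syllable 7, bi:) is heavy, so it takes stress.
  → primary stress on syllable 7.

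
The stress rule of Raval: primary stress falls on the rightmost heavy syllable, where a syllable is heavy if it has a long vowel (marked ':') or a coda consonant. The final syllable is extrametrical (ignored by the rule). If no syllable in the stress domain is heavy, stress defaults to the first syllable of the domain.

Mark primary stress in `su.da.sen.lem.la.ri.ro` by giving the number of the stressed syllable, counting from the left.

The final syllable (7, ro) is extrametrical; the stress domain is syllables 1–6.
Weights: 1 su L, 2 da L, 3 sen H, 4 lem H, 5 la L, 6 ri L.
Heavy syllables in the domain: 3, 4. The rightmost is syllable 4 (lem).
Primary stress: syllable 4 → su.da.sen.ˈlem.la.ri.ro.

4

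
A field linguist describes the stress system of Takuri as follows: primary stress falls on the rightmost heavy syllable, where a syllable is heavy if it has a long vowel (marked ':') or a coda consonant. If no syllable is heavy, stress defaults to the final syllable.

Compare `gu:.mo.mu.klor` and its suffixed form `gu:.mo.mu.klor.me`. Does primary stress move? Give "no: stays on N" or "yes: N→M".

Base `gu:.mo.mu.klor` (4 syllables):
  Weights: 1 gu: H, 2 mo L, 3 mu L, 4 klor H.
  Heavy syllables in the domain: 1, 4. The rightmost is syllable 4 (klor).
  → primary stress on syllable 4.
Suffixed `gu:.mo.mu.klor.me` (5 syllables):
  Weights: 1 gu: H, 2 mo L, 3 mu L, 4 klor H, 5 me L.
  Heavy syllables in the domain: 1, 4. The rightmost is syllable 4 (klor).
  → primary stress on syllable 4.

no: stays on 4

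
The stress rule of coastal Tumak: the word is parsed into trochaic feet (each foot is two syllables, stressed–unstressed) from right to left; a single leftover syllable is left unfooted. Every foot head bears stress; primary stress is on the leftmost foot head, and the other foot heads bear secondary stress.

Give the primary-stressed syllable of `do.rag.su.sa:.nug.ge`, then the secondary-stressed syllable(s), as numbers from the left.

primary 1, secondary 3, 5

Parse right to left into trochaic (ˈσσ) feet: (ˈdo.rag) (ˈsu.sa:) (ˈnug.ge).
Foot heads (stressed positions): 1, 3, 5.
End Rule Leftmost: primary stress on the leftmost head = syllable 1.
Secondary stress on 3, 5: ˈdo.rag.ˌsu.sa:.ˌnug.ge.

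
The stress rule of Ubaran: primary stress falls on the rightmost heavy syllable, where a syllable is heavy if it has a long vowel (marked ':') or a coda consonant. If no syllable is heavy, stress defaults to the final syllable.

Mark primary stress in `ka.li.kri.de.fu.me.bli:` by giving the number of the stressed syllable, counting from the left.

Weights: 1 ka L, 2 li L, 3 kri L, 4 de L, 5 fu L, 6 me L, 7 bli: H.
Heavy syllables in the domain: 7. The rightmost is syllable 7 (bli:).
Primary stress: syllable 7 → ka.li.kri.de.fu.me.ˈbli:.

7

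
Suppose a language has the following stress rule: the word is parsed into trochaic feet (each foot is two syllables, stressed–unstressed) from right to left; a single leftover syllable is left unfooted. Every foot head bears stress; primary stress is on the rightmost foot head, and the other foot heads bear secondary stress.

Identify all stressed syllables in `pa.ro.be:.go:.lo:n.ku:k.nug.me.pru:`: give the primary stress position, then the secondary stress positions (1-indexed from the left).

Parse right to left into trochaic (ˈσσ) feet: pa (ˈro.be:) (ˈgo:.lo:n) (ˈku:k.nug) (ˈme.pru:). Syllable 1 is left unfooted.
Foot heads (stressed positions): 2, 4, 6, 8.
End Rule Rightmost: primary stress on the rightmost head = syllable 8.
Secondary stress on 2, 4, 6: pa.ˌro.be:.ˌgo:.lo:n.ˌku:k.nug.ˈme.pru:.

primary 8, secondary 2, 4, 6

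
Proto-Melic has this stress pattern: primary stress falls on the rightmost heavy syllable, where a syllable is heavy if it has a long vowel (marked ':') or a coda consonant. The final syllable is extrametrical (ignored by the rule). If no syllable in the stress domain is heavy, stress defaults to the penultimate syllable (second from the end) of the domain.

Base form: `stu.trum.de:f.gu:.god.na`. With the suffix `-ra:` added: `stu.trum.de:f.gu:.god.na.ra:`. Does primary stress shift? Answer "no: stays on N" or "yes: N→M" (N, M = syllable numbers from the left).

no: stays on 5

Base `stu.trum.de:f.gu:.god.na` (6 syllables):
  The final syllable (6, na) is extrametrical; the stress domain is syllables 1–5.
  Weights: 1 stu L, 2 trum H, 3 de:f H, 4 gu: H, 5 god H.
  Heavy syllables in the domain: 2, 3, 4, 5. The rightmost is syllable 5 (god).
  → primary stress on syllable 5.
Suffixed `stu.trum.de:f.gu:.god.na.ra:` (7 syllables):
  The final syllable (7, ra:) is extrametrical; the stress domain is syllables 1–6.
  Weights: 1 stu L, 2 trum H, 3 de:f H, 4 gu: H, 5 god H, 6 na L.
  Heavy syllables in the domain: 2, 3, 4, 5. The rightmost is syllable 5 (god).
  → primary stress on syllable 5.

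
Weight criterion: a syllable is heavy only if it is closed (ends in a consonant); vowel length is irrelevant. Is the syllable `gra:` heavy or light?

light

`gra:`: long vowel, open (no coda). Open (no coda) → light.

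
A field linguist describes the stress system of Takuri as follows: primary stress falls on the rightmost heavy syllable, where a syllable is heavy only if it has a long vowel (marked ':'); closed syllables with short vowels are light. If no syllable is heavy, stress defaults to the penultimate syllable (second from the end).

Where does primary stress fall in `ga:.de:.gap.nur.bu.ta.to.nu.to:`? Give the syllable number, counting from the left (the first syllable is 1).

Weights: 1 ga: H, 2 de: H, 3 gap L, 4 nur L, 5 bu L, 6 ta L, 7 to L, 8 nu L, 9 to: H.
Heavy syllables in the domain: 1, 2, 9. The rightmost is syllable 9 (to:).
Primary stress: syllable 9 → ga:.de:.gap.nur.bu.ta.to.nu.ˈto:.

9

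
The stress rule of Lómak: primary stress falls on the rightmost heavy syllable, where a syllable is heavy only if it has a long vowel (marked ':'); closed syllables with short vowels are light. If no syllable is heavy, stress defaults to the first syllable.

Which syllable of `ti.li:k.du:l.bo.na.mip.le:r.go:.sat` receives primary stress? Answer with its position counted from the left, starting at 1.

8

Weights: 1 ti L, 2 li:k H, 3 du:l H, 4 bo L, 5 na L, 6 mip L, 7 le:r H, 8 go: H, 9 sat L.
Heavy syllables in the domain: 2, 3, 7, 8. The rightmost is syllable 8 (go:).
Primary stress: syllable 8 → ti.li:k.du:l.bo.na.mip.le:r.ˈgo:.sat.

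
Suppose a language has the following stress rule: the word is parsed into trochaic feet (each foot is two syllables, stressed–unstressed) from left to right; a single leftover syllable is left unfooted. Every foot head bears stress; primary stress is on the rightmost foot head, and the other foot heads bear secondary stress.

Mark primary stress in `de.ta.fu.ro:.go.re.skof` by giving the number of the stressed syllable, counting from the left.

5

Parse left to right into trochaic (ˈσσ) feet: (ˈde.ta) (ˈfu.ro:) (ˈgo.re) skof. Syllable 7 is left unfooted.
Foot heads (stressed positions): 1, 3, 5.
End Rule Rightmost: primary stress on the rightmost head = syllable 5.
Primary stress: syllable 5 → de.ta.fu.ro:.ˈgo.re.skof.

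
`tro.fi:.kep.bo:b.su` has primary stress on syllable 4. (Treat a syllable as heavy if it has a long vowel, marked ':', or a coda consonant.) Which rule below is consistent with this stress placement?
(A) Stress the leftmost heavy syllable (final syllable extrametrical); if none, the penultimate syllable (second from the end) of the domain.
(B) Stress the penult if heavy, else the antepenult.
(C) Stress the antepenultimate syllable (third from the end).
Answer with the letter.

B

Rule A → syllable 2 (observed: 4).
Rule B → syllable 4 ✓.
Rule C → syllable 3 (observed: 4).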